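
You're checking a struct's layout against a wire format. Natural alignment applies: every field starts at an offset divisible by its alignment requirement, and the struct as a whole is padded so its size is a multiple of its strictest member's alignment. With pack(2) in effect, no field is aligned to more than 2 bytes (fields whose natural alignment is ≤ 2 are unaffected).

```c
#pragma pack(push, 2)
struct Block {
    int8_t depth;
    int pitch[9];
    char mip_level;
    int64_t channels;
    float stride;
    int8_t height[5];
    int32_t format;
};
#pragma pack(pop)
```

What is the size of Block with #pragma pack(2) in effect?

@0: depth [1B, align 1] → 1
+1 pad (align 2)
@2: pitch [36B, align 2] → 38
@38: mip_level [1B, align 1] → 39
+1 pad (align 2)
@40: channels [8B, align 2] → 48
@48: stride [4B, align 2] → 52
@52: height [5B, align 1] → 57
+1 pad (align 2)
@58: format [4B, align 2] → 62
size 62, align 2

62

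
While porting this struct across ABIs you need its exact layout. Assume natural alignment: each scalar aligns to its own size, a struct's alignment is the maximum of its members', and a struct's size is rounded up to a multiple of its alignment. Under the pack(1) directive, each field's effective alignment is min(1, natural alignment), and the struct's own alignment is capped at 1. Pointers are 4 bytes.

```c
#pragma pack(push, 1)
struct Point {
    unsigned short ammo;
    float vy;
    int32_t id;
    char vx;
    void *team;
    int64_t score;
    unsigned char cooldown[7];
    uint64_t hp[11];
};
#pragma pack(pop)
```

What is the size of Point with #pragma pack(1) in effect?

@0: ammo [2B, align 1] → 2
@2: vy [4B, align 1] → 6
@6: id [4B, align 1] → 10
@10: vx [1B, align 1] → 11
@11: team [4B, align 1] → 15
@15: score [8B, align 1] → 23
@23: cooldown [7B, align 1] → 30
@30: hp [88B, align 1] → 118
size 118, align 1

118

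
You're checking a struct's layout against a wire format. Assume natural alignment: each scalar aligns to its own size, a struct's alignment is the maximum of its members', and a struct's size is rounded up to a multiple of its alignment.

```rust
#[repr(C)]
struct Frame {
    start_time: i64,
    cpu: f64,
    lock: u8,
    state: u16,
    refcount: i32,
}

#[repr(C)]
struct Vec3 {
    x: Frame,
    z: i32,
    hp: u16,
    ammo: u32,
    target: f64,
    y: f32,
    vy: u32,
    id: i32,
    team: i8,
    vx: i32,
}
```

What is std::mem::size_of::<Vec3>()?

72 bytes

Frame: @0: start_time [8B, align 8] → 8; @8: cpu [8B, align 8] → 16; @16: lock [1B, align 1] → 17; +1 pad (align 2); @18: state [2B, align 2] → 20; @20: refcount [4B, align 4] → 24; size 24, align 8
@0: x [24B, align 8] → 24
@24: z [4B, align 4] → 28
@28: hp [2B, align 2] → 30
+2 pad (align 4)
@32: ammo [4B, align 4] → 36
+4 pad (align 8)
@40: target [8B, align 8] → 48
@48: y [4B, align 4] → 52
@52: vy [4B, align 4] → 56
@56: id [4B, align 4] → 60
@60: team [1B, align 1] → 61
+3 pad (align 4)
@64: vx [4B, align 4] → 68
+4 tail pad (align 8)
size 72, align 8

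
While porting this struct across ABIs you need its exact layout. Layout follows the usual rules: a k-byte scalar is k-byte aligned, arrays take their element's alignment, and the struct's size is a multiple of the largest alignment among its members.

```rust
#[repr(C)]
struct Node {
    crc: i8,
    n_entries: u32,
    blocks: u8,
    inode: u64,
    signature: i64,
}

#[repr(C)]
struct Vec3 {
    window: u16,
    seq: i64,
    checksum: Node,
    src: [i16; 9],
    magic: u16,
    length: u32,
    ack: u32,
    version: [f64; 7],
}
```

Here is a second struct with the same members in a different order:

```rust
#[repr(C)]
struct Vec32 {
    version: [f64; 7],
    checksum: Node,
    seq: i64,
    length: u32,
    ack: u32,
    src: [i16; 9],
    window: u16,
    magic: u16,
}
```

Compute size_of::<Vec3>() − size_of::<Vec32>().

Node: 0..1  crc  (1B, 1-aligned); 1..4  -- padding (3B); 4..8  n_entries  (4B, 4-aligned); 8..9  blocks  (1B, 1-aligned); 9..16  -- padding (7B); 16..24  inode  (8B, 8-aligned); 24..32  signature  (8B, 8-aligned); sizeof = 32, alignof = 8
0..2  window  (2B, 2-aligned)
2..8  -- padding (6B)
8..16  seq  (8B, 8-aligned)
16..48  checksum  (32B, 8-aligned)
48..66  src  (18B, 2-aligned)
66..68  magic  (2B, 2-aligned)
68..72  length  (4B, 4-aligned)
72..76  ack  (4B, 4-aligned)
76..80  -- padding (4B)
80..136  version  (56B, 8-aligned)
sizeof = 136, alignof = 8
— Vec32 —
0..56  version  (56B, 8-aligned)
56..88  checksum  (32B, 8-aligned)
88..96  seq  (8B, 8-aligned)
96..100  length  (4B, 4-aligned)
100..104  ack  (4B, 4-aligned)
104..122  src  (18B, 2-aligned)
122..124  window  (2B, 2-aligned)
124..126  magic  (2B, 2-aligned)
126..128  -- tail padding (2B)
sizeof = 128, alignof = 8
136 − 128 = 8

8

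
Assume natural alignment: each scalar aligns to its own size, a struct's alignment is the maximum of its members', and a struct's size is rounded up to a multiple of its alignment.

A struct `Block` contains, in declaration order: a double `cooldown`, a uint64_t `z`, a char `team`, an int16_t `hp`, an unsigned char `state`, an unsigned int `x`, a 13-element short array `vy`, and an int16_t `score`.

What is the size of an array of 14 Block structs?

0..8  cooldown  (8B, 8-aligned)
8..16  z  (8B, 8-aligned)
16..17  team  (1B, 1-aligned)
17..18  -- padding (1B)
18..20  hp  (2B, 2-aligned)
20..21  state  (1B, 1-aligned)
21..24  -- padding (3B)
24..28  x  (4B, 4-aligned)
28..54  vy  (26B, 2-aligned)
54..56  score  (2B, 2-aligned)
sizeof = 56, alignof = 8
array of 14: 14 × 56 = 784

784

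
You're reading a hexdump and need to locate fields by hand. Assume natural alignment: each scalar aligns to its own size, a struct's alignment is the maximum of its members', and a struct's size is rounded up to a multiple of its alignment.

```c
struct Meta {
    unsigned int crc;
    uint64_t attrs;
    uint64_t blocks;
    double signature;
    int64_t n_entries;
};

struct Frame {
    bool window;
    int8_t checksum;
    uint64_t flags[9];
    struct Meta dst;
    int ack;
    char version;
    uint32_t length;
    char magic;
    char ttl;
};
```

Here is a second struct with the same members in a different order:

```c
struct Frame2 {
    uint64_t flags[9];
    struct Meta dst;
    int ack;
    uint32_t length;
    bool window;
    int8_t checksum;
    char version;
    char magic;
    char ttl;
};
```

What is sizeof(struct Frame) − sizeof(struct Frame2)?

8

Meta: 0..4  crc  (4B, 4-aligned); 4..8  -- padding (4B); 8..16  attrs  (8B, 8-aligned); 16..24  blocks  (8B, 8-aligned); 24..32  signature  (8B, 8-aligned); 32..40  n_entries  (8B, 8-aligned); sizeof = 40, alignof = 8
0..1  window  (1B, 1-aligned)
1..2  checksum  (1B, 1-aligned)
2..8  -- padding (6B)
8..80  flags  (72B, 8-aligned)
80..120  dst  (40B, 8-aligned)
120..124  ack  (4B, 4-aligned)
124..125  version  (1B, 1-aligned)
125..128  -- padding (3B)
128..132  length  (4B, 4-aligned)
132..133  magic  (1B, 1-aligned)
133..134  ttl  (1B, 1-aligned)
134..136  -- tail padding (2B)
sizeof = 136, alignof = 8
— Frame2 —
0..72  flags  (72B, 8-aligned)
72..112  dst  (40B, 8-aligned)
112..116  ack  (4B, 4-aligned)
116..120  length  (4B, 4-aligned)
120..121  window  (1B, 1-aligned)
121..122  checksum  (1B, 1-aligned)
122..123  version  (1B, 1-aligned)
123..124  magic  (1B, 1-aligned)
124..125  ttl  (1B, 1-aligned)
125..128  -- tail padding (3B)
sizeof = 128, alignof = 8
136 − 128 = 8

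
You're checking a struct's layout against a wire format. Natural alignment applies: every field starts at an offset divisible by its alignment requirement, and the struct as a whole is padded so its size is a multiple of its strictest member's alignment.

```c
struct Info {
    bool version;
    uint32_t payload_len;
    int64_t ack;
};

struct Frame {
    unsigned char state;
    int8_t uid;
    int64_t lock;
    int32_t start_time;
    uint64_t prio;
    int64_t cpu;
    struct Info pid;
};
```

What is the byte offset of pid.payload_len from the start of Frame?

44

Info: version at 0 (size 1, align 1) → ends 1; pad 3 to align 4 for payload_len; payload_len at 4 (size 4, align 4) → ends 8; ack at 8 (size 8, align 8) → ends 16; total 16 bytes, alignment 8
state at 0 (size 1, align 1) → ends 1
uid at 1 (size 1, align 1) → ends 2
pad 6 to align 8 for lock
lock at 8 (size 8, align 8) → ends 16
start_time at 16 (size 4, align 4) → ends 20
pad 4 to align 8 for prio
prio at 24 (size 8, align 8) → ends 32
cpu at 32 (size 8, align 8) → ends 40
pid at 40 (size 16, align 8) → ends 56
within Info: payload_len at 4
40 + 4 = 44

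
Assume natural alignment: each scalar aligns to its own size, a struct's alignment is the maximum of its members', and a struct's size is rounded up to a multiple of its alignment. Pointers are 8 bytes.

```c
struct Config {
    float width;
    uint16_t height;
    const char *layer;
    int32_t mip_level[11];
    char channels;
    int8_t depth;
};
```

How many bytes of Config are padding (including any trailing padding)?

@0: width [4B, align 4] → 4
@4: height [2B, align 2] → 6
+2 pad (align 8)
@8: layer [8B, align 8] → 16
@16: mip_level [44B, align 4] → 60
@60: channels [1B, align 1] → 61
@61: depth [1B, align 1] → 62
+2 tail pad (align 8)
size 64, align 8
data bytes 60, size 64 → padding 4

4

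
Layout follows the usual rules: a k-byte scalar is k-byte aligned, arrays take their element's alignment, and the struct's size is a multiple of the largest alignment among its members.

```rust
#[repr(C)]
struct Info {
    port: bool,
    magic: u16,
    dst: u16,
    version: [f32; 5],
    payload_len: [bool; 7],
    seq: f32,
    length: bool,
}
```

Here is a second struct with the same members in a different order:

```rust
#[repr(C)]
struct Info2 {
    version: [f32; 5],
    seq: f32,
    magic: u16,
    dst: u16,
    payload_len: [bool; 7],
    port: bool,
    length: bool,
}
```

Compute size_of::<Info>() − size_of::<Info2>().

4

0..1  port  (1B, 1-aligned)
1..2  -- padding (1B)
2..4  magic  (2B, 2-aligned)
4..6  dst  (2B, 2-aligned)
6..8  -- padding (2B)
8..28  version  (20B, 4-aligned)
28..35  payload_len  (7B, 1-aligned)
35..36  -- padding (1B)
36..40  seq  (4B, 4-aligned)
40..41  length  (1B, 1-aligned)
41..44  -- tail padding (3B)
sizeof = 44, alignof = 4
— Info2 —
0..20  version  (20B, 4-aligned)
20..24  seq  (4B, 4-aligned)
24..26  magic  (2B, 2-aligned)
26..28  dst  (2B, 2-aligned)
28..35  payload_len  (7B, 1-aligned)
35..36  port  (1B, 1-aligned)
36..37  length  (1B, 1-aligned)
37..40  -- tail padding (3B)
sizeof = 40, alignof = 4
44 − 40 = 4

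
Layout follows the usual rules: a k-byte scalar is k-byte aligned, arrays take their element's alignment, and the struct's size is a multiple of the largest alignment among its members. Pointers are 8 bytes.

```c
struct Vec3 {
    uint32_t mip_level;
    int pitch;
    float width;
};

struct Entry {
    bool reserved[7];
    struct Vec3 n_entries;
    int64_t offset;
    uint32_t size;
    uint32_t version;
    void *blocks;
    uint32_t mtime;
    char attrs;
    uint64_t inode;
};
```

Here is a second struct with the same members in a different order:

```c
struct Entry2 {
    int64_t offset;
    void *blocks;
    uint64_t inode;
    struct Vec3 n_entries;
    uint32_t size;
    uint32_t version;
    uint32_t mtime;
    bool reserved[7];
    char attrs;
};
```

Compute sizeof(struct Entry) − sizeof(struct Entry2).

8

Vec3: mip_level at 0 (size 4, align 4) → ends 4; pitch at 4 (size 4, align 4) → ends 8; width at 8 (size 4, align 4) → ends 12; total 12 bytes, alignment 4
reserved at 0 (size 7, align 1) → ends 7
pad 1 to align 4 for n_entries
n_entries at 8 (size 12, align 4) → ends 20
pad 4 to align 8 for offset
offset at 24 (size 8, align 8) → ends 32
size at 32 (size 4, align 4) → ends 36
version at 36 (size 4, align 4) → ends 40
blocks at 40 (size 8, align 8) → ends 48
mtime at 48 (size 4, align 4) → ends 52
attrs at 52 (size 1, align 1) → ends 53
pad 3 to align 8 for inode
inode at 56 (size 8, align 8) → ends 64
total 64 bytes, alignment 8
— Entry2 —
offset at 0 (size 8, align 8) → ends 8
blocks at 8 (size 8, align 8) → ends 16
inode at 16 (size 8, align 8) → ends 24
n_entries at 24 (size 12, align 4) → ends 36
size at 36 (size 4, align 4) → ends 40
version at 40 (size 4, align 4) → ends 44
mtime at 44 (size 4, align 4) → ends 48
reserved at 48 (size 7, align 1) → ends 55
attrs at 55 (size 1, align 1) → ends 56
total 56 bytes, alignment 8
64 − 56 = 8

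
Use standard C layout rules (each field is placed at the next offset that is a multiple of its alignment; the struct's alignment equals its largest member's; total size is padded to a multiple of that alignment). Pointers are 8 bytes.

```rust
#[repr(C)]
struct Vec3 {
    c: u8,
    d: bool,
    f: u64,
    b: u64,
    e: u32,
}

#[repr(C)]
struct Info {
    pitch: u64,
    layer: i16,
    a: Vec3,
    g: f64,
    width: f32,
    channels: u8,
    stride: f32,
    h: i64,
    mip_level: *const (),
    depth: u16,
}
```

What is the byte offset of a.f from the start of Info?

24

Vec3: 0..1  c  (1B, 1-aligned); 1..2  d  (1B, 1-aligned); 2..8  -- padding (6B); 8..16  f  (8B, 8-aligned); 16..24  b  (8B, 8-aligned); 24..28  e  (4B, 4-aligned); 28..32  -- tail padding (4B); sizeof = 32, alignof = 8
0..8  pitch  (8B, 8-aligned)
8..10  layer  (2B, 2-aligned)
10..16  -- padding (6B)
16..48  a  (32B, 8-aligned)
within Vec3: f at 8
16 + 8 = 24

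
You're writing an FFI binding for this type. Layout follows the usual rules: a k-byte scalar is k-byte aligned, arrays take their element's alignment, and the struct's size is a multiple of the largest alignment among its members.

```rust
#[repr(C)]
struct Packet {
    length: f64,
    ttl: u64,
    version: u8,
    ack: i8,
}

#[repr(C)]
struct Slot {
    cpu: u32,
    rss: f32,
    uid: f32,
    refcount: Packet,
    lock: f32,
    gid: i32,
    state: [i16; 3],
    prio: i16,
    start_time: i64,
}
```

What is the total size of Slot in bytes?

Packet: length at 0 (size 8, align 8) → ends 8; ttl at 8 (size 8, align 8) → ends 16; version at 16 (size 1, align 1) → ends 17; ack at 17 (size 1, align 1) → ends 18; tail pad 6 to reach multiple of 8; total 24 bytes, alignment 8
cpu at 0 (size 4, align 4) → ends 4
rss at 4 (size 4, align 4) → ends 8
uid at 8 (size 4, align 4) → ends 12
pad 4 to align 8 for refcount
refcount at 16 (size 24, align 8) → ends 40
lock at 40 (size 4, align 4) → ends 44
gid at 44 (size 4, align 4) → ends 48
state at 48 (size 6, align 2) → ends 54
prio at 54 (size 2, align 2) → ends 56
start_time at 56 (size 8, align 8) → ends 64
total 64 bytes, alignment 8

64 bytes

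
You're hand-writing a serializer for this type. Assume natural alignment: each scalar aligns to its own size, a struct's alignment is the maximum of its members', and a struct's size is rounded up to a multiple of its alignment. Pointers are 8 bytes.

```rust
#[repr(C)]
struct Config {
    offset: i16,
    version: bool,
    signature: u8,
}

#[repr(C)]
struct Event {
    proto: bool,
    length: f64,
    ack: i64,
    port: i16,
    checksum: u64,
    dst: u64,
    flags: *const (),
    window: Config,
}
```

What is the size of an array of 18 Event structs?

1152

Config: offset at 0 (size 2, align 2) → ends 2; version at 2 (size 1, align 1) → ends 3; signature at 3 (size 1, align 1) → ends 4; total 4 bytes, alignment 2
proto at 0 (size 1, align 1) → ends 1
pad 7 to align 8 for length
length at 8 (size 8, align 8) → ends 16
ack at 16 (size 8, align 8) → ends 24
port at 24 (size 2, align 2) → ends 26
pad 6 to align 8 for checksum
checksum at 32 (size 8, align 8) → ends 40
dst at 40 (size 8, align 8) → ends 48
flags at 48 (size 8, align 8) → ends 56
window at 56 (size 4, align 2) → ends 60
tail pad 4 to reach multiple of 8
total 64 bytes, alignment 8
array of 18: 18 × 64 = 1152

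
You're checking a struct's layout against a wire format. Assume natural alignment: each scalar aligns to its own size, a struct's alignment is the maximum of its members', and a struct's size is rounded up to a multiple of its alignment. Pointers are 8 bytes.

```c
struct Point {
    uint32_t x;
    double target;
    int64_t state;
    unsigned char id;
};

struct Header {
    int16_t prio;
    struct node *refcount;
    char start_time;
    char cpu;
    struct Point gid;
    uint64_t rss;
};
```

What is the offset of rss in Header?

56

Point: x at 0 (size 4, align 4) → ends 4; pad 4 to align 8 for target; target at 8 (size 8, align 8) → ends 16; state at 16 (size 8, align 8) → ends 24; id at 24 (size 1, align 1) → ends 25; tail pad 7 to reach multiple of 8; total 32 bytes, alignment 8
prio at 0 (size 2, align 2) → ends 2
pad 6 to align 8 for refcount
refcount at 8 (size 8, align 8) → ends 16
start_time at 16 (size 1, align 1) → ends 17
cpu at 17 (size 1, align 1) → ends 18
pad 6 to align 8 for gid
gid at 24 (size 32, align 8) → ends 56
rss at 56 (size 8, align 8) → ends 64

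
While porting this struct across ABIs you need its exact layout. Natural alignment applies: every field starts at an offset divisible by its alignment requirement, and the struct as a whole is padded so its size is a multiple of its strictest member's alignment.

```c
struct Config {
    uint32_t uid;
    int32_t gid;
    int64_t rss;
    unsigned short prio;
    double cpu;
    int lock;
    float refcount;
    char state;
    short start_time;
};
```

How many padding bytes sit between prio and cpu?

6

uid at 0 (size 4, align 4) → ends 4
gid at 4 (size 4, align 4) → ends 8
rss at 8 (size 8, align 8) → ends 16
prio at 16 (size 2, align 2) → ends 18
pad 6 to align 8 for cpu
cpu at 24 (size 8, align 8) → ends 32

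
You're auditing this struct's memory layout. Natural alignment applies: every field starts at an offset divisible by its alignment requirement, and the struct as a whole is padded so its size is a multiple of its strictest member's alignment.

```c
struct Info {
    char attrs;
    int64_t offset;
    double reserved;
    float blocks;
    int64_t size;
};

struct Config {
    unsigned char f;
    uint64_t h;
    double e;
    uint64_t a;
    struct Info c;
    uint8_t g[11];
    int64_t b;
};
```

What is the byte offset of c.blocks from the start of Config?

Info: attrs at 0 (size 1, align 1) → ends 1; pad 7 to align 8 for offset; offset at 8 (size 8, align 8) → ends 16; reserved at 16 (size 8, align 8) → ends 24; blocks at 24 (size 4, align 4) → ends 28; pad 4 to align 8 for size; size at 32 (size 8, align 8) → ends 40; total 40 bytes, alignment 8
f at 0 (size 1, align 1) → ends 1
pad 7 to align 8 for h
h at 8 (size 8, align 8) → ends 16
e at 16 (size 8, align 8) → ends 24
a at 24 (size 8, align 8) → ends 32
c at 32 (size 40, align 8) → ends 72
within Info: blocks at 24
32 + 24 = 56

56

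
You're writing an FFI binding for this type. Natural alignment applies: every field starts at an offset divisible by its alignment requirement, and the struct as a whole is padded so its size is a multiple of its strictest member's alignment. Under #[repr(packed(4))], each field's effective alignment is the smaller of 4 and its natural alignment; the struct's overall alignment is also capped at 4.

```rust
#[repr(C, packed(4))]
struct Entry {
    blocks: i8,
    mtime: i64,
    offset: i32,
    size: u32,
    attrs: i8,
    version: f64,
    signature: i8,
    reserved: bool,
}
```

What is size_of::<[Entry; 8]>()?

0..1  blocks  (1B, 1-aligned)
1..4  -- padding (3B)
4..12  mtime  (8B, 4-aligned)
12..16  offset  (4B, 4-aligned)
16..20  size  (4B, 4-aligned)
20..21  attrs  (1B, 1-aligned)
21..24  -- padding (3B)
24..32  version  (8B, 4-aligned)
32..33  signature  (1B, 1-aligned)
33..34  reserved  (1B, 1-aligned)
34..36  -- tail padding (2B)
sizeof = 36, alignof = 4
array of 8: 8 × 36 = 288

288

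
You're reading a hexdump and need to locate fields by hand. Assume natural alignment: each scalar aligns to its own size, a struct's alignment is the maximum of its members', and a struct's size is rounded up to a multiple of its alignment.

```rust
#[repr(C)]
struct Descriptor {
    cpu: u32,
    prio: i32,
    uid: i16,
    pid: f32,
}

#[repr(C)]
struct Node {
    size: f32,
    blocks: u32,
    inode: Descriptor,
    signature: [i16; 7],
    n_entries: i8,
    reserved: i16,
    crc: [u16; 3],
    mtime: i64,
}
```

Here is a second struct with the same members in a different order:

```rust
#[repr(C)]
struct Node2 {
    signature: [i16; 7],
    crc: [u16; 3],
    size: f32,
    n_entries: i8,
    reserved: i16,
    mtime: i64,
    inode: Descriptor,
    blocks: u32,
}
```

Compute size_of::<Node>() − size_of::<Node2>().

-8

Descriptor: cpu at 0 (size 4, align 4) → ends 4; prio at 4 (size 4, align 4) → ends 8; uid at 8 (size 2, align 2) → ends 10; pad 2 to align 4 for pid; pid at 12 (size 4, align 4) → ends 16; total 16 bytes, alignment 4
size at 0 (size 4, align 4) → ends 4
blocks at 4 (size 4, align 4) → ends 8
inode at 8 (size 16, align 4) → ends 24
signature at 24 (size 14, align 2) → ends 38
n_entries at 38 (size 1, align 1) → ends 39
pad 1 to align 2 for reserved
reserved at 40 (size 2, align 2) → ends 42
crc at 42 (size 6, align 2) → ends 48
mtime at 48 (size 8, align 8) → ends 56
total 56 bytes, alignment 8
— Node2 —
signature at 0 (size 14, align 2) → ends 14
crc at 14 (size 6, align 2) → ends 20
size at 20 (size 4, align 4) → ends 24
n_entries at 24 (size 1, align 1) → ends 25
pad 1 to align 2 for reserved
reserved at 26 (size 2, align 2) → ends 28
pad 4 to align 8 for mtime
mtime at 32 (size 8, align 8) → ends 40
inode at 40 (size 16, align 4) → ends 56
blocks at 56 (size 4, align 4) → ends 60
tail pad 4 to reach multiple of 8
total 64 bytes, alignment 8
56 − 64 = -8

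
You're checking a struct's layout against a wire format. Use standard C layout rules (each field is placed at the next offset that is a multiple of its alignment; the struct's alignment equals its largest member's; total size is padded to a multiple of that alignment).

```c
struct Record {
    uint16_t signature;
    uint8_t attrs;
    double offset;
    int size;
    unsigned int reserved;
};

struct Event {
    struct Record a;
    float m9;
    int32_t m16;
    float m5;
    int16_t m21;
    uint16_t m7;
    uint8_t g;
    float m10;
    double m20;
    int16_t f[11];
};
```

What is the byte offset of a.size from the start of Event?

16

Record: @0: signature [2B, align 2] → 2; @2: attrs [1B, align 1] → 3; +5 pad (align 8); @8: offset [8B, align 8] → 16; @16: size [4B, align 4] → 20; @20: reserved [4B, align 4] → 24; size 24, align 8
@0: a [24B, align 8] → 24
within Record: size at 16
0 + 16 = 16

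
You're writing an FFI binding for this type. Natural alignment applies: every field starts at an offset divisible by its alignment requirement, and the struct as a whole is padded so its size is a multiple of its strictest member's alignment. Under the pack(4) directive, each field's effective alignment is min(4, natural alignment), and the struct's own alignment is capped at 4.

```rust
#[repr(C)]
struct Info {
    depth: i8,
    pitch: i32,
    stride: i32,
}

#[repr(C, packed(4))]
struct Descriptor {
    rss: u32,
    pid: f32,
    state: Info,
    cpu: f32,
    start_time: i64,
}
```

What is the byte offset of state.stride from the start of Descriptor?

16

Info: depth at 0 (size 1, align 1) → ends 1; pad 3 to align 4 for pitch; pitch at 4 (size 4, align 4) → ends 8; stride at 8 (size 4, align 4) → ends 12; total 12 bytes, alignment 4
rss at 0 (size 4, align 4) → ends 4
pid at 4 (size 4, align 4) → ends 8
state at 8 (size 12, align 4) → ends 20
within Info: stride at 8
8 + 8 = 16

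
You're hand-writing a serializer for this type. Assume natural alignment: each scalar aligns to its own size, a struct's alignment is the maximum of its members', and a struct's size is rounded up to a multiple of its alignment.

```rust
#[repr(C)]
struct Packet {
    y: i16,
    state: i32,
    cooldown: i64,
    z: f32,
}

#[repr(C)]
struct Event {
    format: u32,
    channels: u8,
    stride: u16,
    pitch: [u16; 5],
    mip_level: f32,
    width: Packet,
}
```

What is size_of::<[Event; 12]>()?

Packet: 0..2  y  (2B, 2-aligned); 2..4  -- padding (2B); 4..8  state  (4B, 4-aligned); 8..16  cooldown  (8B, 8-aligned); 16..20  z  (4B, 4-aligned); 20..24  -- tail padding (4B); sizeof = 24, alignof = 8
0..4  format  (4B, 4-aligned)
4..5  channels  (1B, 1-aligned)
5..6  -- padding (1B)
6..8  stride  (2B, 2-aligned)
8..18  pitch  (10B, 2-aligned)
18..20  -- padding (2B)
20..24  mip_level  (4B, 4-aligned)
24..48  width  (24B, 8-aligned)
sizeof = 48, alignof = 8
array of 12: 12 × 48 = 576

576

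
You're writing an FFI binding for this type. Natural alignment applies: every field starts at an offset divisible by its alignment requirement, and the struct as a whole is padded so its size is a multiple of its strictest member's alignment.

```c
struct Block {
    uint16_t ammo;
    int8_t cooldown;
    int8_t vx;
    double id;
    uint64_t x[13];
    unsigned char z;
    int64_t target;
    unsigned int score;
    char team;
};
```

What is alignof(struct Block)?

8

member alignments: ammo=2, cooldown=1, vx=1, id=8, x=8, z=1, target=8, score=4, team=1
max = 8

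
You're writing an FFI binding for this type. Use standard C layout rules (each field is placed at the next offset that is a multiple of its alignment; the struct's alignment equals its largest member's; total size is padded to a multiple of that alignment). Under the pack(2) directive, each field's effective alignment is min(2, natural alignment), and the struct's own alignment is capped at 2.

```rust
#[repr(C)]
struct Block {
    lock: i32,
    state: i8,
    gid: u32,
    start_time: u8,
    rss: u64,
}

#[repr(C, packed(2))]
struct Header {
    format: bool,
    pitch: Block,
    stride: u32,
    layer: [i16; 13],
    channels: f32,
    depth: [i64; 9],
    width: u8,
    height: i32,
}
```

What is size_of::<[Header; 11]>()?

Block: @0: lock [4B, align 4] → 4; @4: state [1B, align 1] → 5; +3 pad (align 4); @8: gid [4B, align 4] → 12; @12: start_time [1B, align 1] → 13; +3 pad (align 8); @16: rss [8B, align 8] → 24; size 24, align 8
@0: format [1B, align 1] → 1
+1 pad (align 2)
@2: pitch [24B, align 2] → 26
@26: stride [4B, align 2] → 30
@30: layer [26B, align 2] → 56
@56: channels [4B, align 2] → 60
@60: depth [72B, align 2] → 132
@132: width [1B, align 1] → 133
+1 pad (align 2)
@134: height [4B, align 2] → 138
size 138, align 2
array of 11: 11 × 138 = 1518

1518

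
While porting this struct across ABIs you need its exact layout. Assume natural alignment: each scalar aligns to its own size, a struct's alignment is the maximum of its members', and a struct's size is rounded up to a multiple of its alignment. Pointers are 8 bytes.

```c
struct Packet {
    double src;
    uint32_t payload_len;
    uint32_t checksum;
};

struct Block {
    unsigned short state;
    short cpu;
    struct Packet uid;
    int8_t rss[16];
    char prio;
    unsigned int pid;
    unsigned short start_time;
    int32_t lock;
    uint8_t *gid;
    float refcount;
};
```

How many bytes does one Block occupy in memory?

Packet: src at 0 (size 8, align 8) → ends 8; payload_len at 8 (size 4, align 4) → ends 12; checksum at 12 (size 4, align 4) → ends 16; total 16 bytes, alignment 8
state at 0 (size 2, align 2) → ends 2
cpu at 2 (size 2, align 2) → ends 4
pad 4 to align 8 for uid
uid at 8 (size 16, align 8) → ends 24
rss at 24 (size 16, align 1) → ends 40
prio at 40 (size 1, align 1) → ends 41
pad 3 to align 4 for pid
pid at 44 (size 4, align 4) → ends 48
start_time at 48 (size 2, align 2) → ends 50
pad 2 to align 4 for lock
lock at 52 (size 4, align 4) → ends 56
gid at 56 (size 8, align 8) → ends 64
refcount at 64 (size 4, align 4) → ends 68
tail pad 4 to reach multiple of 8
total 72 bytes, alignment 8

72 bytes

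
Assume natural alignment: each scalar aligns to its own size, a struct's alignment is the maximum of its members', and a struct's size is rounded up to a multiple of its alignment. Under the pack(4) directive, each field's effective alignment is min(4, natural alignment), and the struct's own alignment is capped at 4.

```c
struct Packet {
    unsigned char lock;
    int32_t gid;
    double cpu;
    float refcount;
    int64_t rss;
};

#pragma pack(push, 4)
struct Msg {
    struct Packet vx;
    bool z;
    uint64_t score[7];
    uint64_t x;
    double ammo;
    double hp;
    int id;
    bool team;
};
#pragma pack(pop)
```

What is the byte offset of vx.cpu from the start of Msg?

8

Packet: @0: lock [1B, align 1] → 1; +3 pad (align 4); @4: gid [4B, align 4] → 8; @8: cpu [8B, align 8] → 16; @16: refcount [4B, align 4] → 20; +4 pad (align 8); @24: rss [8B, align 8] → 32; size 32, align 8
@0: vx [32B, align 4] → 32
within Packet: cpu at 8
0 + 8 = 8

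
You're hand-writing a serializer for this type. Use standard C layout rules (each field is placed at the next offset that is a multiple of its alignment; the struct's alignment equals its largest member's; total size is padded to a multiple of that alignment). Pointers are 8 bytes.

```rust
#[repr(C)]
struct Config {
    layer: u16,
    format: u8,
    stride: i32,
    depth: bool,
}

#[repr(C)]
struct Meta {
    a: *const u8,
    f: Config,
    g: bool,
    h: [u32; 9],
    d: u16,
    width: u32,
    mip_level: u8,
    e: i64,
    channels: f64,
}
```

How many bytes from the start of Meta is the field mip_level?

68

Config: layer at 0 (size 2, align 2) → ends 2; format at 2 (size 1, align 1) → ends 3; pad 1 to align 4 for stride; stride at 4 (size 4, align 4) → ends 8; depth at 8 (size 1, align 1) → ends 9; tail pad 3 to reach multiple of 4; total 12 bytes, alignment 4
a at 0 (size 8, align 8) → ends 8
f at 8 (size 12, align 4) → ends 20
g at 20 (size 1, align 1) → ends 21
pad 3 to align 4 for h
h at 24 (size 36, align 4) → ends 60
d at 60 (size 2, align 2) → ends 62
pad 2 to align 4 for width
width at 64 (size 4, align 4) → ends 68
mip_level at 68 (size 1, align 1) → ends 69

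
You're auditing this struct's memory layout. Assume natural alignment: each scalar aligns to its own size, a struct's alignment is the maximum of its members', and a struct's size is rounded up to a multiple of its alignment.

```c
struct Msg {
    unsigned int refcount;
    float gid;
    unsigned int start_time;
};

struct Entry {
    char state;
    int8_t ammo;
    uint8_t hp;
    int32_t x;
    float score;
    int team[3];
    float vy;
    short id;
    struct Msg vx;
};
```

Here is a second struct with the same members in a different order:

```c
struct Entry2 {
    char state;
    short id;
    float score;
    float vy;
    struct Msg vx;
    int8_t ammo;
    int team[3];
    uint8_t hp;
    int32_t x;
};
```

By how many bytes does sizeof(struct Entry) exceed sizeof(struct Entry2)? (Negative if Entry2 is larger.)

Msg: @0: refcount [4B, align 4] → 4; @4: gid [4B, align 4] → 8; @8: start_time [4B, align 4] → 12; size 12, align 4
@0: state [1B, align 1] → 1
@1: ammo [1B, align 1] → 2
@2: hp [1B, align 1] → 3
+1 pad (align 4)
@4: x [4B, align 4] → 8
@8: score [4B, align 4] → 12
@12: team [12B, align 4] → 24
@24: vy [4B, align 4] → 28
@28: id [2B, align 2] → 30
+2 pad (align 4)
@32: vx [12B, align 4] → 44
size 44, align 4
— Entry2 —
@0: state [1B, align 1] → 1
+1 pad (align 2)
@2: id [2B, align 2] → 4
@4: score [4B, align 4] → 8
@8: vy [4B, align 4] → 12
@12: vx [12B, align 4] → 24
@24: ammo [1B, align 1] → 25
+3 pad (align 4)
@28: team [12B, align 4] → 40
@40: hp [1B, align 1] → 41
+3 pad (align 4)
@44: x [4B, align 4] → 48
size 48, align 4
44 − 48 = -4

-4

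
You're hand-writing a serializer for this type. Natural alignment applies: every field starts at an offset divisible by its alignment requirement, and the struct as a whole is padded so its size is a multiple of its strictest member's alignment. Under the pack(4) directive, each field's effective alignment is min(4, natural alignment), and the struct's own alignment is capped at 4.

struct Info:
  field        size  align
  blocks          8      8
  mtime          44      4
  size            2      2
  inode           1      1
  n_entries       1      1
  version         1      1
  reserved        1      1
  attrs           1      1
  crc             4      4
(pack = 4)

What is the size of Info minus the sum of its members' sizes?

1

blocks at 0 (size 8, align 4) → ends 8
mtime at 8 (size 44, align 4) → ends 52
size at 52 (size 2, align 2) → ends 54
inode at 54 (size 1, align 1) → ends 55
n_entries at 55 (size 1, align 1) → ends 56
version at 56 (size 1, align 1) → ends 57
reserved at 57 (size 1, align 1) → ends 58
attrs at 58 (size 1, align 1) → ends 59
pad 1 to align 4 for crc
crc at 60 (size 4, align 4) → ends 64
total 64 bytes, alignment 4
data bytes 63, size 64 → padding 1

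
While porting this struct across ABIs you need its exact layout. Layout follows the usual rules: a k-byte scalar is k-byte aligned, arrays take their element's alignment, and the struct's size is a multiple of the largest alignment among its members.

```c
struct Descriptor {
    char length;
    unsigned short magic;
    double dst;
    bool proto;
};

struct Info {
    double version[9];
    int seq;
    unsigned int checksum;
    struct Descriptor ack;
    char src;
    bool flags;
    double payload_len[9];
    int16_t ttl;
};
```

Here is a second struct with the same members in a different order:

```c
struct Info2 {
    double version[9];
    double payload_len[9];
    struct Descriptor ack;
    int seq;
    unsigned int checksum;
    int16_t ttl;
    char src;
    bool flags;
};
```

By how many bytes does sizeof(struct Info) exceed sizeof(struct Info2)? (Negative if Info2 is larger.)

Descriptor: 0..1  length  (1B, 1-aligned); 1..2  -- padding (1B); 2..4  magic  (2B, 2-aligned); 4..8  -- padding (4B); 8..16  dst  (8B, 8-aligned); 16..17  proto  (1B, 1-aligned); 17..24  -- tail padding (7B); sizeof = 24, alignof = 8
0..72  version  (72B, 8-aligned)
72..76  seq  (4B, 4-aligned)
76..80  checksum  (4B, 4-aligned)
80..104  ack  (24B, 8-aligned)
104..105  src  (1B, 1-aligned)
105..106  flags  (1B, 1-aligned)
106..112  -- padding (6B)
112..184  payload_len  (72B, 8-aligned)
184..186  ttl  (2B, 2-aligned)
186..192  -- tail padding (6B)
sizeof = 192, alignof = 8
— Info2 —
0..72  version  (72B, 8-aligned)
72..144  payload_len  (72B, 8-aligned)
144..168  ack  (24B, 8-aligned)
168..172  seq  (4B, 4-aligned)
172..176  checksum  (4B, 4-aligned)
176..178  ttl  (2B, 2-aligned)
178..179  src  (1B, 1-aligned)
179..180  flags  (1B, 1-aligned)
180..184  -- tail padding (4B)
sizeof = 184, alignof = 8
192 − 184 = 8

8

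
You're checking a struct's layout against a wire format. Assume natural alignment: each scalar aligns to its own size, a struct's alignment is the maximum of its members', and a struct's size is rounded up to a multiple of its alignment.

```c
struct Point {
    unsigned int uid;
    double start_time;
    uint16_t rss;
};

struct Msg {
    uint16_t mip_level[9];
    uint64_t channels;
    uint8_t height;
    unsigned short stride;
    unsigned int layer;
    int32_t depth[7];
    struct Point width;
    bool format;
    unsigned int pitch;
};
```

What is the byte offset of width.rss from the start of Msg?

88

Point: uid at 0 (size 4, align 4) → ends 4; pad 4 to align 8 for start_time; start_time at 8 (size 8, align 8) → ends 16; rss at 16 (size 2, align 2) → ends 18; tail pad 6 to reach multiple of 8; total 24 bytes, alignment 8
mip_level at 0 (size 18, align 2) → ends 18
pad 6 to align 8 for channels
channels at 24 (size 8, align 8) → ends 32
height at 32 (size 1, align 1) → ends 33
pad 1 to align 2 for stride
stride at 34 (size 2, align 2) → ends 36
layer at 36 (size 4, align 4) → ends 40
depth at 40 (size 28, align 4) → ends 68
pad 4 to align 8 for width
width at 72 (size 24, align 8) → ends 96
within Point: rss at 16
72 + 16 = 88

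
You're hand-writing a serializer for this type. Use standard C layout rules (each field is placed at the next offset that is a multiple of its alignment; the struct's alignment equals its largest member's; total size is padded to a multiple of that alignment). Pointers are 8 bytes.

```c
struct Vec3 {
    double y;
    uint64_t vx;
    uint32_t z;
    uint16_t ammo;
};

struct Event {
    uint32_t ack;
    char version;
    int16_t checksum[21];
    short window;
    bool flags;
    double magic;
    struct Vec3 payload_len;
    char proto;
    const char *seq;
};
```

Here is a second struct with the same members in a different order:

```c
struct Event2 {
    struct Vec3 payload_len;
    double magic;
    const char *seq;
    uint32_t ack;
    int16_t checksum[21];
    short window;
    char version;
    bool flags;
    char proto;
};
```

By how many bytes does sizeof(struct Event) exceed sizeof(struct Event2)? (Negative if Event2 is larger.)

8

Vec3: @0: y [8B, align 8] → 8; @8: vx [8B, align 8] → 16; @16: z [4B, align 4] → 20; @20: ammo [2B, align 2] → 22; +2 tail pad (align 8); size 24, align 8
@0: ack [4B, align 4] → 4
@4: version [1B, align 1] → 5
+1 pad (align 2)
@6: checksum [42B, align 2] → 48
@48: window [2B, align 2] → 50
@50: flags [1B, align 1] → 51
+5 pad (align 8)
@56: magic [8B, align 8] → 64
@64: payload_len [24B, align 8] → 88
@88: proto [1B, align 1] → 89
+7 pad (align 8)
@96: seq [8B, align 8] → 104
size 104, align 8
— Event2 —
@0: payload_len [24B, align 8] → 24
@24: magic [8B, align 8] → 32
@32: seq [8B, align 8] → 40
@40: ack [4B, align 4] → 44
@44: checksum [42B, align 2] → 86
@86: window [2B, align 2] → 88
@88: version [1B, align 1] → 89
@89: flags [1B, align 1] → 90
@90: proto [1B, align 1] → 91
+5 tail pad (align 8)
size 96, align 8
104 − 96 = 8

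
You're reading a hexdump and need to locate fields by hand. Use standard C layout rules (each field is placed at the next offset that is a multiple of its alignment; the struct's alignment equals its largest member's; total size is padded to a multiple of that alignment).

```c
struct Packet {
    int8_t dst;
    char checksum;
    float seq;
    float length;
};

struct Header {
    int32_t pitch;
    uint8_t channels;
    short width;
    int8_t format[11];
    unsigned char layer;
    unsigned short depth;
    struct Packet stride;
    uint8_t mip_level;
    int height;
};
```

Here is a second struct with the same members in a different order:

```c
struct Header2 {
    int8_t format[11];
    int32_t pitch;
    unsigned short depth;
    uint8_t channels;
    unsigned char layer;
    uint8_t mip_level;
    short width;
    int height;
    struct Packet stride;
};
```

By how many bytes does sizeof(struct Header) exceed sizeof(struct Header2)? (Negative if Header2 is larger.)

Packet: @0: dst [1B, align 1] → 1; @1: checksum [1B, align 1] → 2; +2 pad (align 4); @4: seq [4B, align 4] → 8; @8: length [4B, align 4] → 12; size 12, align 4
@0: pitch [4B, align 4] → 4
@4: channels [1B, align 1] → 5
+1 pad (align 2)
@6: width [2B, align 2] → 8
@8: format [11B, align 1] → 19
@19: layer [1B, align 1] → 20
@20: depth [2B, align 2] → 22
+2 pad (align 4)
@24: stride [12B, align 4] → 36
@36: mip_level [1B, align 1] → 37
+3 pad (align 4)
@40: height [4B, align 4] → 44
size 44, align 4
— Header2 —
@0: format [11B, align 1] → 11
+1 pad (align 4)
@12: pitch [4B, align 4] → 16
@16: depth [2B, align 2] → 18
@18: channels [1B, align 1] → 19
@19: layer [1B, align 1] → 20
@20: mip_level [1B, align 1] → 21
+1 pad (align 2)
@22: width [2B, align 2] → 24
@24: height [4B, align 4] → 28
@28: stride [12B, align 4] → 40
size 40, align 4
44 − 40 = 4

4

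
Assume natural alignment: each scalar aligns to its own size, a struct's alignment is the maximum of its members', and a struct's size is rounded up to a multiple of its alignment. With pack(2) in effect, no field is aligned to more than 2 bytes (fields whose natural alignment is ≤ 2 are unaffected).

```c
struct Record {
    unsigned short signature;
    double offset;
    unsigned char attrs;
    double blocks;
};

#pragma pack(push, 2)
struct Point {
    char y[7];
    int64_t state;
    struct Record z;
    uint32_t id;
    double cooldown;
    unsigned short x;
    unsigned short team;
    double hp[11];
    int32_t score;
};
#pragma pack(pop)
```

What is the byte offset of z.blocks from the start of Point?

Record: signature at 0 (size 2, align 2) → ends 2; pad 6 to align 8 for offset; offset at 8 (size 8, align 8) → ends 16; attrs at 16 (size 1, align 1) → ends 17; pad 7 to align 8 for blocks; blocks at 24 (size 8, align 8) → ends 32; total 32 bytes, alignment 8
y at 0 (size 7, align 1) → ends 7
pad 1 to align 2 for state
state at 8 (size 8, align 2) → ends 16
z at 16 (size 32, align 2) → ends 48
within Record: blocks at 24
16 + 24 = 40

40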